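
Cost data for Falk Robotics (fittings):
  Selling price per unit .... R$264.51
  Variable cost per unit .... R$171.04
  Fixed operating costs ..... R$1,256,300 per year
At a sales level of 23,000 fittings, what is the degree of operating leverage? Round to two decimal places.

2.41

Total contribution margin = 23,000 × R$93.47 = R$2,149,810.00.
Operating income = contribution − fixed costs = R$2,149,810.00 − R$1,256,300 = R$893,510.00.
Degree of operating leverage = R$2,149,810.00 / R$893,510.00 = 2.4060.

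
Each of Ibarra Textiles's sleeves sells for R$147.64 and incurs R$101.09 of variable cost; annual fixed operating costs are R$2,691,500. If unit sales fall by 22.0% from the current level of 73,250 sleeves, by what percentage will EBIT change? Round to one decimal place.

Contribution at this volume is 73,250 × R$46.55 = R$3,409,787.50.
Operating income = contribution − fixed costs = R$3,409,787.50 − R$2,691,500 = R$718,287.50.
Degree of operating leverage = R$3,409,787.50 / R$718,287.50 = 4.7471.
Operating income changes by 4.7471 × -22.0% = -104.4%.

-104.4%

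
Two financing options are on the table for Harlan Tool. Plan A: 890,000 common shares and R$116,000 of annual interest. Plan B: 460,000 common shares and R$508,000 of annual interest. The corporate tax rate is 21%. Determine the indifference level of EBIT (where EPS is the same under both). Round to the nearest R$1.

R$927,349

Set EPS_A = EPS_B: (EBIT − R$116,000)(1 − 0.21) ÷ 890,000 = (EBIT − R$508,000)(1 − 0.21) ÷ 460,000.
The (1 − t) factor cancels: (EBIT − 116,000) × 460,000 = (EBIT − 508,000) × 890,000.
EBIT × (890,000 − 460,000) = 508,000 × 890,000 − 116,000 × 460,000 = 398,760,000,000, so EBIT = 398,760,000,000 ÷ 430,000 = 927,348.84.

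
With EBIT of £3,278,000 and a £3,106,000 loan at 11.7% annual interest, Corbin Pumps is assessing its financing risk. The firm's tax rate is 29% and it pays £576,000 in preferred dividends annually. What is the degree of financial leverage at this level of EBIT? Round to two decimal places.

1.56

Annual interest charges come to £363,402.00.
Preferred dividends grossed up pre-tax: £576,000 / (1 − 0.29) = £811,267.61.
DFL = EBIT ÷ [EBIT − I − D_p/(1−t)] = £3,278,000 ÷ [£3,278,000 − £363,402.00 − £811,267.61] = £3,278,000 ÷ £2,103,330.39 = 1.5585.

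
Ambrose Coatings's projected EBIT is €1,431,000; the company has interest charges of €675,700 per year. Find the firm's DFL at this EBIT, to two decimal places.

1.89

Annual interest charges come to €675,700.00.
Degree of financial leverage = EBIT / (EBIT − interest) = €1,431,000 / €755,300.00 = 1.8946.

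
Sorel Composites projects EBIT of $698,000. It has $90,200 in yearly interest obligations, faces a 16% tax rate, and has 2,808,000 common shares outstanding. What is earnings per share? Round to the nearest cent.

Interest = $90,200.00, so EBT = $698,000 − $90,200.00 = $607,800.00.
Net income = $607,800.00 × (1 − 0.16) = $510,552.00.
Per share: $510,552.00 / 2,808,000 shares = $0.18.

$0.18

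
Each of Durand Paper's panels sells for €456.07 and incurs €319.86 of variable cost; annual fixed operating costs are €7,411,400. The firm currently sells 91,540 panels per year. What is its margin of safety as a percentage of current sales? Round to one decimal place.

Contribution margin per unit = €456.07 − €319.86 = €136.21. Break-even units = €7,411,400 ÷ €136.21 = 54,411.57; break-even revenue = 54,411.57 × €456.07 = €24,815,484.90.
Actual sales revenue = 91,540 × €456.07 = €41,748,647.80.
Margin of safety = (€41,748,647.80 − €24,815,484.90) ÷ €41,748,647.80 = 40.6%.

40.6%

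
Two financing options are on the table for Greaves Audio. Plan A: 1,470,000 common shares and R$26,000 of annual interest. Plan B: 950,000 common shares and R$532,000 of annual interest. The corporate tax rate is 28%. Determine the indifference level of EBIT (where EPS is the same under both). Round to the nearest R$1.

R$1,456,423

At indifference, (EBIT − 26,000)(1 − t)/1,470,000 = (EBIT − 532,000)(1 − t)/950,000.
The (1 − t) factor cancels: (EBIT − 26,000) × 950,000 = (EBIT − 532,000) × 1,470,000.
Solving, EBIT = (532,000·1,470,000 − 26,000·950,000) / (1,470,000 − 950,000) = 757,340,000,000 / 520,000 = 1,456,423.08.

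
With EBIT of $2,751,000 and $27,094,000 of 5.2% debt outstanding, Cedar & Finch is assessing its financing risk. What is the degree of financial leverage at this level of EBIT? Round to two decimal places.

Annual interest charges come to $1,408,888.00.
Degree of financial leverage = EBIT / (EBIT − interest) = $2,751,000 / $1,342,112.00 = 2.0498.

2.05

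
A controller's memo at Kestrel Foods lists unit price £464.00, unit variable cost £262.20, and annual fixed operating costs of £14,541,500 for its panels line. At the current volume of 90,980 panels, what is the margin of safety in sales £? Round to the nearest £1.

£8,779,358

Each unit contributes £464.00 − £262.20 = £201.80. Break-even units = £14,541,500 ÷ £201.80 = 72,058.97; break-even revenue = 72,058.97 × £464.00 = £33,435,361.74.
Actual sales revenue = 90,980 × £464.00 = £42,214,720.00.
Margin of safety = £42,214,720.00 − £33,435,361.74 = £8,779,358.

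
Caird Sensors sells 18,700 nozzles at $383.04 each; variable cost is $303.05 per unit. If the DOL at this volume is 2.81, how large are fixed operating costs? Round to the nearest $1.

$963,495

Contribution at this volume is 18,700 × $79.99 = $1,495,813.00.
Since DOL = CM ÷ EBIT, EBIT = $1,495,813.00 ÷ 2.81 = $532,317.79.
Fixed costs = CM − EBIT = $1,495,813.00 − $532,317.79 = $963,495.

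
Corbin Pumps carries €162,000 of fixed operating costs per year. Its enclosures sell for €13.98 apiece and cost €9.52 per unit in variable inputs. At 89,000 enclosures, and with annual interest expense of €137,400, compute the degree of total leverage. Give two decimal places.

Total contribution margin = 89,000 × €4.46 = €396,940.00.
Operating income = contribution − fixed costs = €396,940.00 − €162,000 = €234,940.00. Interest = €137,400.00, so EBIT − I = €97,540.00.
Degree of total leverage = total CM / (EBIT − interest) = €396,940.00 / €97,540.00 = 4.0695.

4.07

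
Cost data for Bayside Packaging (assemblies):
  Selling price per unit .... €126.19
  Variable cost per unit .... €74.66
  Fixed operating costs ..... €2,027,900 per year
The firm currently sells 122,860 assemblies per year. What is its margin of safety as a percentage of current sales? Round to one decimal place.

Contribution margin per unit = €126.19 − €74.66 = €51.53. Break-even units = €2,027,900 ÷ €51.53 = 39,353.77; break-even revenue = 39,353.77 × €126.19 = €4,966,052.80.
Current sales = 122,860 × €126.19 = €15,503,703.40.
Margin of safety = (€15,503,703.40 − €4,966,052.80) ÷ €15,503,703.40 = 68.0%.

68.0%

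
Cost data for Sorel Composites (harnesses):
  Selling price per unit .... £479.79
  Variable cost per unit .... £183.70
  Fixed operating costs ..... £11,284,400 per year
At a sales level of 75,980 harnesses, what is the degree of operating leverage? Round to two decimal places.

2.01

At 75,980 units, contribution = 75,980 × £296.09 = £22,496,918.20.
EBIT = £22,496,918.20 − £11,284,400 = £11,212,518.20.
Degree of operating leverage = £22,496,918.20 / £11,212,518.20 = 2.0064.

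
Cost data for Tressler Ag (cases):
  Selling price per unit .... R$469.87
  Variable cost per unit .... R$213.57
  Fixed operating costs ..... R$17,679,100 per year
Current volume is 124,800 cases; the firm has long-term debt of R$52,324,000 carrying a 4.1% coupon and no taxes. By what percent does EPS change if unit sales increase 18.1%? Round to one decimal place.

Total contribution margin = 124,800 × R$256.30 = R$31,986,240.00.
Subtracting fixed costs: EBIT = R$31,986,240.00 − R$17,679,100 = R$14,307,140.00.
After interest of R$2,145,284.00, pre-tax earnings = R$12,161,856.00.
Degree of combined leverage = contribution ÷ (EBIT − I) = R$31,986,240.00 ÷ R$12,161,856.00 = 2.6300.
%ΔEPS = DCL × %ΔSales = 2.6300 × +18.1% = +47.6%.

+47.6%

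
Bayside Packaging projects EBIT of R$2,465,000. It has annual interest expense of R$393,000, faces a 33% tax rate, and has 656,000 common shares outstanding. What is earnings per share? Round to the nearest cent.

Pre-tax income = R$2,465,000 − R$393,000.00 = R$2,072,000.00.
After tax at 33%: net income = R$2,072,000.00 × 0.67 = R$1,388,240.00.
EPS = R$1,388,240.00 ÷ 656,000 = R$2.12.

R$2.12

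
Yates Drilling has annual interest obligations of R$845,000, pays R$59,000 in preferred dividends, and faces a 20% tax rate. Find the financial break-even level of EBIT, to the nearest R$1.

Preferred dividends are paid after tax, so their pre-tax equivalent is R$59,000 ÷ (1 − 0.20) = R$73,750.00.
Financial break-even EBIT = interest + D_p ÷ (1 − t) = R$845,000 + R$73,750.00 = R$918,750.00.

R$918,750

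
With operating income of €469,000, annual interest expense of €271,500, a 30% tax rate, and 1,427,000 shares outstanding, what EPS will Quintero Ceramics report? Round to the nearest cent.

Interest = €271,500.00, so EBT = €469,000 − €271,500.00 = €197,500.00.
After tax at 30%: net income = €197,500.00 × 0.70 = €138,250.00.
EPS = €138,250.00 ÷ 1,427,000 = €0.10.

€0.10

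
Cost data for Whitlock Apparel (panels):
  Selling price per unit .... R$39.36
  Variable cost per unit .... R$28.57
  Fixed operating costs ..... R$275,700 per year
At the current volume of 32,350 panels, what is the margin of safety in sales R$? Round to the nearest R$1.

Unit CM = price − variable cost = R$39.36 − R$28.57 = R$10.79. Break-even units = R$275,700 ÷ R$10.79 = 25,551.44; break-even revenue = 25,551.44 × R$39.36 = R$1,005,704.54.
Current sales = 32,350 × R$39.36 = R$1,273,296.00.
Margin of safety = R$1,273,296.00 − R$1,005,704.54 = R$267,591.

R$267,591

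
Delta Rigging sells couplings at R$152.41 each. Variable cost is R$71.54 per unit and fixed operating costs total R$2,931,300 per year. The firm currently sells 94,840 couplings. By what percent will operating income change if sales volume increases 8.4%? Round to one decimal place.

Total contribution margin = 94,840 × R$80.87 = R$7,669,710.80.
Subtracting fixed costs: EBIT = R$7,669,710.80 − R$2,931,300 = R$4,738,410.80.
DOL = contribution ÷ EBIT = R$7,669,710.80 ÷ R$4,738,410.80 = 1.6186.
%ΔEBIT = DOL × %ΔSales = 1.6186 × +8.4% = +13.6%.

+13.6%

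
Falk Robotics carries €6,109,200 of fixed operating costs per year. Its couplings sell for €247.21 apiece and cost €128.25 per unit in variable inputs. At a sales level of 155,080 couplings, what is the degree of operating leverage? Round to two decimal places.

1.50

Contribution at this volume is 155,080 × €118.96 = €18,448,316.80.
Operating income = contribution − fixed costs = €18,448,316.80 − €6,109,200 = €12,339,116.80.
Degree of operating leverage = €18,448,316.80 / €12,339,116.80 = 1.4951.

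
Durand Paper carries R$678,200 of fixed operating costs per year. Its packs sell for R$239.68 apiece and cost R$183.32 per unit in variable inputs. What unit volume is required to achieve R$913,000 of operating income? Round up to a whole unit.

Each unit contributes R$239.68 − R$183.32 = R$56.36.
Required volume = (fixed costs + target profit) ÷ CM = (R$678,200 + R$913,000) ÷ R$56.36 = 28,232.79, so 28,233 packs.

28,233 packs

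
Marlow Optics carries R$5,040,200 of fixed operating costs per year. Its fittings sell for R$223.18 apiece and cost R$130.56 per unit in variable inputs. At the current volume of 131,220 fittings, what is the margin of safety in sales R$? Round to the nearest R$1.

Contribution margin per unit = R$223.18 − R$130.56 = R$92.62. Break-even units = R$5,040,200 ÷ R$92.62 = 54,418.05; break-even revenue = 54,418.05 × R$223.18 = R$12,145,020.90.
Current sales = 131,220 × R$223.18 = R$29,285,679.60.
Margin of safety = R$29,285,679.60 − R$12,145,020.90 = R$17,140,659.

R$17,140,659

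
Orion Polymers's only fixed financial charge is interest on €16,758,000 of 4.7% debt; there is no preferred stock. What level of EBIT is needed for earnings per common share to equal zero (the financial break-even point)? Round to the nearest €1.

€787,626

Annual interest = 4.7% × €16,758,000 = €787,626.00.
With no preferred dividends, EPS = 0 when EBIT exactly covers interest, so the financial break-even EBIT is €787,626.00.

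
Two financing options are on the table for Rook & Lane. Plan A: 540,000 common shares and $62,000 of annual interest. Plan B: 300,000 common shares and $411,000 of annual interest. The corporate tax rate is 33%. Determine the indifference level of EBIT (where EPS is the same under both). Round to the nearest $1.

$847,250

Set EPS_A = EPS_B: (EBIT − $62,000)(1 − 0.33) ÷ 540,000 = (EBIT − $411,000)(1 − 0.33) ÷ 300,000.
Cancelling (1 − t) and cross-multiplying: 300,000·(EBIT − 62,000) = 540,000·(EBIT − 411,000).
EBIT × (540,000 − 300,000) = 411,000 × 540,000 − 62,000 × 300,000 = 203,340,000,000, so EBIT = 203,340,000,000 ÷ 240,000 = 847,250.00.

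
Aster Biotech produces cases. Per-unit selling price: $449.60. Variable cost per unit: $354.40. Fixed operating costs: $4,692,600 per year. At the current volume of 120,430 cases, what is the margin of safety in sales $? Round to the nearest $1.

$31,983,637

Each unit contributes $449.60 − $354.40 = $95.20. Break-even units = $4,692,600 ÷ $95.20 = 49,292.02; break-even revenue = 49,292.02 × $449.60 = $22,161,690.76.
Actual sales revenue = 120,430 × $449.60 = $54,145,328.00.
Margin of safety = $54,145,328.00 − $22,161,690.76 = $31,983,637.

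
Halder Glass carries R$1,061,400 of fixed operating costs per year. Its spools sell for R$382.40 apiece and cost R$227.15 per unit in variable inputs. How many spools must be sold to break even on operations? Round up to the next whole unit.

6,837 spools

Each unit contributes R$382.40 − R$227.15 = R$155.25.
Units to break even: R$1,061,400 ÷ R$155.25 = 6,836.71, rounded up to 6,837.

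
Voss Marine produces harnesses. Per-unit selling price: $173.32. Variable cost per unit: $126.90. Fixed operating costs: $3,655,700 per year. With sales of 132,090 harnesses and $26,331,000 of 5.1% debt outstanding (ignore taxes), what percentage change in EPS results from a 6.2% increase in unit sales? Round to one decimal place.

+33.6%

Total contribution margin = 132,090 × $46.42 = $6,131,617.80.
Subtracting fixed costs: EBIT = $6,131,617.80 − $3,655,700 = $2,475,917.80.
After interest of $1,342,881.00, pre-tax earnings = $1,133,036.80.
DCL = total CM / (EBIT − I) = $6,131,617.80 / $1,133,036.80 = 5.4117.
EPS therefore changes by 5.4117 × (+6.2%) = +33.6%.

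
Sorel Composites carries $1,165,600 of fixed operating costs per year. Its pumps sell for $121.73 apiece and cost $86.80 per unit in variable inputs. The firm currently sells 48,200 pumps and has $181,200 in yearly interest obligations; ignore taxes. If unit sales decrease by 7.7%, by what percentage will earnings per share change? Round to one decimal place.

-38.5%

Contribution at this volume is 48,200 × $34.93 = $1,683,626.00.
Operating income = contribution − fixed costs = $1,683,626.00 − $1,165,600 = $518,026.00.
Interest = $181,200.00, so EBIT − I = $336,826.00.
Degree of combined leverage = contribution ÷ (EBIT − I) = $1,683,626.00 ÷ $336,826.00 = 4.9985.
%ΔEPS = DCL × %ΔSales = 4.9985 × -7.7% = -38.5%.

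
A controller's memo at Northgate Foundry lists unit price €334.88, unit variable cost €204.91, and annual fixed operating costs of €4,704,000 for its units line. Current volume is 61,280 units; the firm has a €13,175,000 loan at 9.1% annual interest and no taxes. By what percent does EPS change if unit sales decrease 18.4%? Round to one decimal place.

-71.1%

Contribution at this volume is 61,280 × €129.97 = €7,964,561.60.
Operating income = contribution − fixed costs = €7,964,561.60 − €4,704,000 = €3,260,561.60.
Interest = €1,198,925.00, so EBIT − I = €2,061,636.60.
Degree of combined leverage = contribution ÷ (EBIT − I) = €7,964,561.60 ÷ €2,061,636.60 = 3.8632.
%ΔEPS = DCL × %ΔSales = 3.8632 × -18.4% = -71.1%.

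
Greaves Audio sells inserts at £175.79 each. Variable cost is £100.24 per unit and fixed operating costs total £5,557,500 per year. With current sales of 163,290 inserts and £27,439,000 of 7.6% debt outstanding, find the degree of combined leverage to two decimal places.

Total contribution margin = 163,290 × £75.55 = £12,336,559.50.
Subtracting fixed costs: EBIT = £12,336,559.50 − £5,557,500 = £6,779,059.50. Interest = £2,085,364.00.
DOL = £12,336,559.50 ÷ £6,779,059.50 = 1.8198; DFL = £6,779,059.50 ÷ £4,693,695.50 = 1.4443.
Combined leverage = 1.8198 × 1.4443 = 2.6283.

2.63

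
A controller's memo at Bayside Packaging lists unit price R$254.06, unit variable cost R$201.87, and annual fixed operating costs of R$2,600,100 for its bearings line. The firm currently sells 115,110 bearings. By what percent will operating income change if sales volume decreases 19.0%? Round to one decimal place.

-33.5%

Contribution at this volume is 115,110 × R$52.19 = R$6,007,590.90.
Operating income = contribution − fixed costs = R$6,007,590.90 − R$2,600,100 = R$3,407,490.90.
Degree of operating leverage = R$6,007,590.90 / R$3,407,490.90 = 1.7631.
So EBIT moves 1.7631 × (-19.0%) = -33.5%.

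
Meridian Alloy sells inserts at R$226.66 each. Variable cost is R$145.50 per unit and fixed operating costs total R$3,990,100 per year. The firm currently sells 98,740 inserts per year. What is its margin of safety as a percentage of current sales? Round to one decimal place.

50.2%

Unit CM = price − variable cost = R$226.66 − R$145.50 = R$81.16. Break-even units = R$3,990,100 ÷ R$81.16 = 49,163.38; break-even revenue = 49,163.38 × R$226.66 = R$11,143,371.93.
Actual sales revenue = 98,740 × R$226.66 = R$22,380,408.40.
Margin of safety = (R$22,380,408.40 − R$11,143,371.93) ÷ R$22,380,408.40 = 50.2%.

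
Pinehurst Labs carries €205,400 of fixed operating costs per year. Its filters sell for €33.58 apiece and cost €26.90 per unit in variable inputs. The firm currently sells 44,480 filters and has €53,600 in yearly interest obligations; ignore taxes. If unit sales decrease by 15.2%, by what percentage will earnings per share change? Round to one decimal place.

-118.5%

Total contribution margin = 44,480 × €6.68 = €297,126.40.
EBIT = €297,126.40 − €205,400 = €91,726.40.
After interest of €53,600.00, pre-tax earnings = €38,126.40.
DCL = total CM / (EBIT − I) = €297,126.40 / €38,126.40 = 7.7932.
%ΔEPS = DCL × %ΔSales = 7.7932 × -15.2% = -118.5%.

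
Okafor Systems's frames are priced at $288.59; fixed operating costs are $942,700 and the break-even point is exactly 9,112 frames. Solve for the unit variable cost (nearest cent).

Contribution per unit must be FC / Q = $942,700 / 9,112 = $103.4570.
Variable cost per unit = $288.59 − $103.4570 = $185.13.

$185.13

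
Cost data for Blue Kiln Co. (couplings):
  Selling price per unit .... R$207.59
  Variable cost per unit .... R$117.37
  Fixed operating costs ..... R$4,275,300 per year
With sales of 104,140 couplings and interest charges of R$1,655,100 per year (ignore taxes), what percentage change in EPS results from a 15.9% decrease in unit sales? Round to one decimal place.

-43.1%

Total contribution margin = 104,140 × R$90.22 = R$9,395,510.80.
Subtracting fixed costs: EBIT = R$9,395,510.80 − R$4,275,300 = R$5,120,210.80.
After interest of R$1,655,100.00, pre-tax earnings = R$3,465,110.80.
DCL = total CM / (EBIT − I) = R$9,395,510.80 / R$3,465,110.80 = 2.7115.
%ΔEPS = DCL × %ΔSales = 2.7115 × -15.9% = -43.1%.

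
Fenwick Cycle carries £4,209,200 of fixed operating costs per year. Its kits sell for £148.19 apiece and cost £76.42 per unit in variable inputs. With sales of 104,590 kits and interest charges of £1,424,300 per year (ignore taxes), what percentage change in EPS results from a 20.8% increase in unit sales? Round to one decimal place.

At 104,590 units, contribution = 104,590 × £71.77 = £7,506,424.30.
Subtracting fixed costs: EBIT = £7,506,424.30 − £4,209,200 = £3,297,224.30.
Interest = £1,424,300.00, so EBIT − I = £1,872,924.30.
DCL = total CM / (EBIT − I) = £7,506,424.30 / £1,872,924.30 = 4.0079.
%ΔEPS = DCL × %ΔSales = 4.0079 × +20.8% = +83.4%.

+83.4%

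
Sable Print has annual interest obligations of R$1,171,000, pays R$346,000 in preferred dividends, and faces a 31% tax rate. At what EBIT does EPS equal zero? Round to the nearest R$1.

Preferred dividends are paid after tax, so their pre-tax equivalent is R$346,000 ÷ (1 − 0.31) = R$501,449.28.
Financial break-even EBIT = interest + D_p ÷ (1 − t) = R$1,171,000 + R$501,449.28 = R$1,672,449.28.

R$1,672,449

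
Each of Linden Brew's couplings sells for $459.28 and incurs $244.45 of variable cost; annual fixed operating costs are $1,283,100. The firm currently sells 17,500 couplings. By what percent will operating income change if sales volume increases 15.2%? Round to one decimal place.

+23.1%

At 17,500 units, contribution = 17,500 × $214.83 = $3,759,525.00.
Subtracting fixed costs: EBIT = $3,759,525.00 − $1,283,100 = $2,476,425.00.
DOL = contribution ÷ EBIT = $3,759,525.00 ÷ $2,476,425.00 = 1.5181.
%ΔEBIT = DOL × %ΔSales = 1.5181 × +15.2% = +23.1%.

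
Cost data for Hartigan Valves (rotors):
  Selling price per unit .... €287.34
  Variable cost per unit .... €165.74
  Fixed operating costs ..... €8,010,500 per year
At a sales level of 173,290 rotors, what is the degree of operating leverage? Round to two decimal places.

1.61

Contribution at this volume is 173,290 × €121.60 = €21,072,064.00.
Operating income = contribution − fixed costs = €21,072,064.00 − €8,010,500 = €13,061,564.00.
Degree of operating leverage = €21,072,064.00 / €13,061,564.00 = 1.6133.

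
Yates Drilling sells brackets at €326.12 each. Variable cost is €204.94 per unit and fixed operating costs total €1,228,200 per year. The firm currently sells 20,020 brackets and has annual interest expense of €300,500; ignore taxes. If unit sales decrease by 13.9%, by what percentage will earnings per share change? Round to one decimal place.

At 20,020 units, contribution = 20,020 × €121.18 = €2,426,023.60.
Operating income = contribution − fixed costs = €2,426,023.60 − €1,228,200 = €1,197,823.60.
Interest = €300,500.00, so EBIT − I = €897,323.60.
DCL = total CM / (EBIT − I) = €2,426,023.60 / €897,323.60 = 2.7036.
%ΔEPS = DCL × %ΔSales = 2.7036 × -13.9% = -37.6%.

-37.6%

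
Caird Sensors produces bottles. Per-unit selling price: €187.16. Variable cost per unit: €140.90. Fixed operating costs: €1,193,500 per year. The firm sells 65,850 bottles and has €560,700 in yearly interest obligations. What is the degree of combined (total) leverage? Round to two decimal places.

Contribution at this volume is 65,850 × €46.26 = €3,046,221.00.
Subtracting fixed costs: EBIT = €3,046,221.00 − €1,193,500 = €1,852,721.00. Interest = €560,700.00.
DOL = €3,046,221.00 ÷ €1,852,721.00 = 1.6442; DFL = €1,852,721.00 ÷ €1,292,021.00 = 1.4340.
Combined leverage = 1.6442 × 1.4340 = 2.3578.

2.36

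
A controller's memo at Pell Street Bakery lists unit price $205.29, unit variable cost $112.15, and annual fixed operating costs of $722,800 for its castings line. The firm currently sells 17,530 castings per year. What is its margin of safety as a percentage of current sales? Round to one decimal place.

55.7%

Unit CM = price − variable cost = $205.29 − $112.15 = $93.14. Break-even units = $722,800 ÷ $93.14 = 7,760.36; break-even revenue = 7,760.36 × $205.29 = $1,593,124.46.
Current sales = 17,530 × $205.29 = $3,598,733.70.
Margin of safety = ($3,598,733.70 − $1,593,124.46) ÷ $3,598,733.70 = 55.7%.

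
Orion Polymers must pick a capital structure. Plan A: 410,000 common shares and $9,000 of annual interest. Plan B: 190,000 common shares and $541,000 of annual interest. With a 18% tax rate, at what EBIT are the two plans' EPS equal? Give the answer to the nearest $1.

At indifference, (EBIT − 9,000)(1 − t)/410,000 = (EBIT − 541,000)(1 − t)/190,000.
Cancelling (1 − t) and cross-multiplying: 190,000·(EBIT − 9,000) = 410,000·(EBIT − 541,000).
EBIT × (410,000 − 190,000) = 541,000 × 410,000 − 9,000 × 190,000 = 220,100,000,000, so EBIT = 220,100,000,000 ÷ 220,000 = 1,000,454.55.

$1,000,455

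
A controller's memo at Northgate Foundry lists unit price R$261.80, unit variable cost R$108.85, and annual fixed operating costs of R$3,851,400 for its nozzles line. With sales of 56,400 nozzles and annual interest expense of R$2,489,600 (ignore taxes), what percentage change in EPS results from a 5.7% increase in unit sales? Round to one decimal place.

+21.5%

At 56,400 units, contribution = 56,400 × R$152.95 = R$8,626,380.00.
Operating income = contribution − fixed costs = R$8,626,380.00 − R$3,851,400 = R$4,774,980.00.
Interest = R$2,489,600.00, so EBIT − I = R$2,285,380.00.
Degree of combined leverage = contribution ÷ (EBIT − I) = R$8,626,380.00 ÷ R$2,285,380.00 = 3.7746.
%ΔEPS = DCL × %ΔSales = 3.7746 × +5.7% = +21.5%.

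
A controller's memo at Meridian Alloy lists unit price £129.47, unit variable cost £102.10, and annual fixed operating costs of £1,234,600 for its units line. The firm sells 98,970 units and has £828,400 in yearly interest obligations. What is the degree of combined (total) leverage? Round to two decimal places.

4.19

At 98,970 units, contribution = 98,970 × £27.37 = £2,708,808.90.
EBIT = £2,708,808.90 − £1,234,600 = £1,474,208.90. Interest = £828,400.00, so EBIT − I = £645,808.90.
Degree of total leverage = total CM / (EBIT − interest) = £2,708,808.90 / £645,808.90 = 4.1944.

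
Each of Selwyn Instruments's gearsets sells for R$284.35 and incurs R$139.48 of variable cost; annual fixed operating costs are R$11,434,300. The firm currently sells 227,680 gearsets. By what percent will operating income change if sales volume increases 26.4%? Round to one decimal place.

Total contribution margin = 227,680 × R$144.87 = R$32,984,001.60.
Subtracting fixed costs: EBIT = R$32,984,001.60 − R$11,434,300 = R$21,549,701.60.
DOL = contribution ÷ EBIT = R$32,984,001.60 ÷ R$21,549,701.60 = 1.5306.
So EBIT moves 1.5306 × (+26.4%) = +40.4%.

+40.4%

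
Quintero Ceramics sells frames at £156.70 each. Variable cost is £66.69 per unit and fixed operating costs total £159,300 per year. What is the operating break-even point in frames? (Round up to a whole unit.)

1,770 frames

Contribution margin per unit = £156.70 − £66.69 = £90.01.
Units to break even: £159,300 ÷ £90.01 = 1,769.80, rounded up to 1,770.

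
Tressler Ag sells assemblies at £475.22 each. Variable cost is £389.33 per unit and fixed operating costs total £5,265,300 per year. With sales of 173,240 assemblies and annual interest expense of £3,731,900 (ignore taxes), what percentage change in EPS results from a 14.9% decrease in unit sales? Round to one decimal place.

At 173,240 units, contribution = 173,240 × £85.89 = £14,879,583.60.
EBIT = £14,879,583.60 − £5,265,300 = £9,614,283.60.
Interest = £3,731,900.00, so EBIT − I = £5,882,383.60.
DCL = total CM / (EBIT − I) = £14,879,583.60 / £5,882,383.60 = 2.5295.
EPS therefore changes by 2.5295 × (-14.9%) = -37.7%.

-37.7%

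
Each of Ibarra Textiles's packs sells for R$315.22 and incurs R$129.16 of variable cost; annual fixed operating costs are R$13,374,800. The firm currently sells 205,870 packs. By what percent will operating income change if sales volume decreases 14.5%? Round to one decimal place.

Contribution at this volume is 205,870 × R$186.06 = R$38,304,172.20.
Subtracting fixed costs: EBIT = R$38,304,172.20 − R$13,374,800 = R$24,929,372.20.
Degree of operating leverage = R$38,304,172.20 / R$24,929,372.20 = 1.5365.
So EBIT moves 1.5365 × (-14.5%) = -22.3%.

-22.3%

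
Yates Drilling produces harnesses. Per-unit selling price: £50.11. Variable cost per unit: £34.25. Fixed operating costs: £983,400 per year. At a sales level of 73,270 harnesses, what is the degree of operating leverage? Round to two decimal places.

6.50

Contribution at this volume is 73,270 × £15.86 = £1,162,062.20.
Operating income = contribution − fixed costs = £1,162,062.20 − £983,400 = £178,662.20.
So DOL = total CM / EBIT = £1,162,062.20 / £178,662.20 = 6.5042.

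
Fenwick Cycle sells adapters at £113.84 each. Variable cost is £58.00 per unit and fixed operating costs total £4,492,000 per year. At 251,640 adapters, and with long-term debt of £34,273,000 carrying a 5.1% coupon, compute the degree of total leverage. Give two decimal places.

1.80

Total contribution margin = 251,640 × £55.84 = £14,051,577.60.
EBIT = £14,051,577.60 − £4,492,000 = £9,559,577.60. Interest = £1,747,923.00, so EBIT − I = £7,811,654.60.
DCL = contribution ÷ (EBIT − I) = £14,051,577.60 ÷ £7,811,654.60 = 1.7988.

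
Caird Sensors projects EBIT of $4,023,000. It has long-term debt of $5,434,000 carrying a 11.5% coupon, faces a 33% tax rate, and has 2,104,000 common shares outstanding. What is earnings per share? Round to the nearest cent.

$1.08

Pre-tax income = $4,023,000 − $624,910.00 = $3,398,090.00.
After tax at 33%: net income = $3,398,090.00 × 0.67 = $2,276,720.30.
EPS = $2,276,720.30 ÷ 2,104,000 = $1.08.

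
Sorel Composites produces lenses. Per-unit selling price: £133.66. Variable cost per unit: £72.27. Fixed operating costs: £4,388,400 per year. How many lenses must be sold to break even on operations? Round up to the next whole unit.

Contribution margin per unit = £133.66 − £72.27 = £61.39.
Units to break even: £4,388,400 ÷ £61.39 = 71,483.96, rounded up to 71,484.

71,484 lenses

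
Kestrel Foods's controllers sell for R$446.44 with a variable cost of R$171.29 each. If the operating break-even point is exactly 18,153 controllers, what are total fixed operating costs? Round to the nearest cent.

Unit CM = price − variable cost = R$446.44 − R$171.29 = R$275.15.
Fixed costs = break-even units × CM = 18,153 × R$275.15 = R$4,994,797.95.

R$4,994,797.95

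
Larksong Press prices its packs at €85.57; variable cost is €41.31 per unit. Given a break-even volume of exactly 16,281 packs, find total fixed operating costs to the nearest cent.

€720,597.06

Each unit contributes €85.57 − €41.31 = €44.26.
Fixed costs = break-even units × CM = 16,281 × €44.26 = €720,597.06.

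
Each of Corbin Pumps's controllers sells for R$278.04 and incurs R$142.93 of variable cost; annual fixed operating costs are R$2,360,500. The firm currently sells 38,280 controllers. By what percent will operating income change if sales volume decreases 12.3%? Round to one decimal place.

Total contribution margin = 38,280 × R$135.11 = R$5,172,010.80.
Operating income = contribution − fixed costs = R$5,172,010.80 − R$2,360,500 = R$2,811,510.80.
So DOL = total CM / EBIT = R$5,172,010.80 / R$2,811,510.80 = 1.8396.
%ΔEBIT = DOL × %ΔSales = 1.8396 × -12.3% = -22.6%.

-22.6%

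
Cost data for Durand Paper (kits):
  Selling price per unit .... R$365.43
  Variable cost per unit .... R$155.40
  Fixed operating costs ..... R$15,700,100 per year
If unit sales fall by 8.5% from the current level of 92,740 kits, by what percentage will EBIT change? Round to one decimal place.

-43.8%

At 92,740 units, contribution = 92,740 × R$210.03 = R$19,478,182.20.
Subtracting fixed costs: EBIT = R$19,478,182.20 − R$15,700,100 = R$3,778,082.20.
DOL = contribution ÷ EBIT = R$19,478,182.20 ÷ R$3,778,082.20 = 5.1556.
So EBIT moves 5.1556 × (-8.5%) = -43.8%.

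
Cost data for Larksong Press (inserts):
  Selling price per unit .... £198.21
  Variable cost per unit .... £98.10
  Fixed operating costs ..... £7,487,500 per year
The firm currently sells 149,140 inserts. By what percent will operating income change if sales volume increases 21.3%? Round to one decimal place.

+42.7%

Total contribution margin = 149,140 × £100.11 = £14,930,405.40.
Subtracting fixed costs: EBIT = £14,930,405.40 − £7,487,500 = £7,442,905.40.
DOL = contribution ÷ EBIT = £14,930,405.40 ÷ £7,442,905.40 = 2.0060.
Operating income changes by 2.0060 × +21.3% = +42.7%.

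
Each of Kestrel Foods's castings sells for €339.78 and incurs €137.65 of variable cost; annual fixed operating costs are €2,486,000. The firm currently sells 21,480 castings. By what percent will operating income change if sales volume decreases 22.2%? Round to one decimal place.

At 21,480 units, contribution = 21,480 × €202.13 = €4,341,752.40.
Subtracting fixed costs: EBIT = €4,341,752.40 − €2,486,000 = €1,855,752.40.
DOL = contribution ÷ EBIT = €4,341,752.40 ÷ €1,855,752.40 = 2.3396.
So EBIT moves 2.3396 × (-22.2%) = -51.9%.

-51.9%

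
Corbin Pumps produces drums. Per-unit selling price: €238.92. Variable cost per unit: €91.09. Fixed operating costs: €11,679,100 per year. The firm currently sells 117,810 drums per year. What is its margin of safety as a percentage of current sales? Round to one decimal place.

32.9%

Each unit contributes €238.92 − €91.09 = €147.83. Break-even units = €11,679,100 ÷ €147.83 = 79,003.59; break-even revenue = 79,003.59 × €238.92 = €18,875,536.58.
Current sales = 117,810 × €238.92 = €28,147,165.20.
Margin of safety = (€28,147,165.20 − €18,875,536.58) ÷ €28,147,165.20 = 32.9%.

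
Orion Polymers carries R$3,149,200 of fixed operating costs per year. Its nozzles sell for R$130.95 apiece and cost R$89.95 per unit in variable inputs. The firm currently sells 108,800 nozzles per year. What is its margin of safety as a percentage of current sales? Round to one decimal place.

Contribution margin per unit = R$130.95 − R$89.95 = R$41.00. Break-even units = R$3,149,200 ÷ R$41.00 = 76,809.76; break-even revenue = 76,809.76 × R$130.95 = R$10,058,237.56.
Actual sales revenue = 108,800 × R$130.95 = R$14,247,360.00.
Margin of safety = (R$14,247,360.00 − R$10,058,237.56) ÷ R$14,247,360.00 = 29.4%.

29.4%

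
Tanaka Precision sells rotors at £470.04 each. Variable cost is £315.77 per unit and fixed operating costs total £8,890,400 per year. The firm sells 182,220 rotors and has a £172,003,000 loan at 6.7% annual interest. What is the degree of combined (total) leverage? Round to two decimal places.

Contribution at this volume is 182,220 × £154.27 = £28,111,079.40.
EBIT = £28,111,079.40 − £8,890,400 = £19,220,679.40. Interest = £11,524,201.00, so EBIT − I = £7,696,478.40.
DCL = contribution ÷ (EBIT − I) = £28,111,079.40 ÷ £7,696,478.40 = 3.6525.

3.65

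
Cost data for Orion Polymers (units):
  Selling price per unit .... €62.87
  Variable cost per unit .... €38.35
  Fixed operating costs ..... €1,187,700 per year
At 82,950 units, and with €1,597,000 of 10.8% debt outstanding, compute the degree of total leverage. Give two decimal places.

3.02

Contribution at this volume is 82,950 × €24.52 = €2,033,934.00.
EBIT = €2,033,934.00 − €1,187,700 = €846,234.00. Interest = €172,476.00.
DOL = €2,033,934.00 ÷ €846,234.00 = 2.4035; DFL = €846,234.00 ÷ €673,758.00 = 1.2560.
Combined leverage = 2.4035 × 1.2560 = 3.0188.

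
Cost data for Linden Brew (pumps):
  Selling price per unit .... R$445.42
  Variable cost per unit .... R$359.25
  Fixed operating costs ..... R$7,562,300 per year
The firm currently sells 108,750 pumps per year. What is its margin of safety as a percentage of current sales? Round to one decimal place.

19.3%

Each unit contributes R$445.42 − R$359.25 = R$86.17. Break-even units = R$7,562,300 ÷ R$86.17 = 87,760.24; break-even revenue = 87,760.24 × R$445.42 = R$39,090,166.72.
Current sales = 108,750 × R$445.42 = R$48,439,425.00.
Margin of safety = (R$48,439,425.00 − R$39,090,166.72) ÷ R$48,439,425.00 = 19.3%.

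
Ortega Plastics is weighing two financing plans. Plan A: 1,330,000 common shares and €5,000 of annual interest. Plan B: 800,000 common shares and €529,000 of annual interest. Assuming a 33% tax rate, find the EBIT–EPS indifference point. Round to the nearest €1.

€1,319,943

Set EPS_A = EPS_B: (EBIT − €5,000)(1 − 0.33) ÷ 1,330,000 = (EBIT − €529,000)(1 − 0.33) ÷ 800,000.
Cancelling (1 − t) and cross-multiplying: 800,000·(EBIT − 5,000) = 1,330,000·(EBIT − 529,000).
Solving, EBIT = (529,000·1,330,000 − 5,000·800,000) / (1,330,000 − 800,000) = 699,570,000,000 / 530,000 = 1,319,943.40.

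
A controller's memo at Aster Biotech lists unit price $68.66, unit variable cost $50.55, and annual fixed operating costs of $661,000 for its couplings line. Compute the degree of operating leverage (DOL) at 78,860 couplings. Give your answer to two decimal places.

1.86

Total contribution margin = 78,860 × $18.11 = $1,428,154.60.
EBIT = $1,428,154.60 − $661,000 = $767,154.60.
DOL = contribution ÷ EBIT = $1,428,154.60 ÷ $767,154.60 = 1.8616.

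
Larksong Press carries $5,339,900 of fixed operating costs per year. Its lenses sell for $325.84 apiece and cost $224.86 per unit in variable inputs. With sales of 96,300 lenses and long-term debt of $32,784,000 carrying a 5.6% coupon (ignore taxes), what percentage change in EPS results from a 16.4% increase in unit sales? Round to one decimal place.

Contribution at this volume is 96,300 × $100.98 = $9,724,374.00.
Subtracting fixed costs: EBIT = $9,724,374.00 − $5,339,900 = $4,384,474.00.
After interest of $1,835,904.00, pre-tax earnings = $2,548,570.00.
DCL = total CM / (EBIT − I) = $9,724,374.00 / $2,548,570.00 = 3.8156.
EPS therefore changes by 3.8156 × (+16.4%) = +62.6%.

+62.6%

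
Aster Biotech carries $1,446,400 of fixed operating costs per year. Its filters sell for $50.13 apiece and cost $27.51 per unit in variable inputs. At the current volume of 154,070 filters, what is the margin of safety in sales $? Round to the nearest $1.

Contribution margin per unit = $50.13 − $27.51 = $22.62. Break-even units = $1,446,400 ÷ $22.62 = 63,943.41; break-even revenue = 63,943.41 × $50.13 = $3,205,483.29.
Actual sales revenue = 154,070 × $50.13 = $7,723,529.10.
Margin of safety = $7,723,529.10 − $3,205,483.29 = $4,518,046.

$4,518,046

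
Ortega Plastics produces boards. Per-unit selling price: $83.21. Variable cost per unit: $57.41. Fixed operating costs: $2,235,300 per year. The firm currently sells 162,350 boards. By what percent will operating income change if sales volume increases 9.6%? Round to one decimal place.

+20.6%

Contribution at this volume is 162,350 × $25.80 = $4,188,630.00.
EBIT = $4,188,630.00 − $2,235,300 = $1,953,330.00.
So DOL = total CM / EBIT = $4,188,630.00 / $1,953,330.00 = 2.1444.
So EBIT moves 2.1444 × (+9.6%) = +20.6%.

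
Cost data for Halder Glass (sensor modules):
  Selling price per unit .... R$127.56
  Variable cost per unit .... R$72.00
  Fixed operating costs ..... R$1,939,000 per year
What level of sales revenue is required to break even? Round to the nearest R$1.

Contribution margin per unit = R$127.56 − R$72.00 = R$55.56, a CM ratio of R$55.56 ÷ R$127.56 = 0.4356.
Break-even sales = FC ÷ CM ratio = R$1,939,000 × R$127.56 / R$55.56 = R$4,451,743.

R$4,451,743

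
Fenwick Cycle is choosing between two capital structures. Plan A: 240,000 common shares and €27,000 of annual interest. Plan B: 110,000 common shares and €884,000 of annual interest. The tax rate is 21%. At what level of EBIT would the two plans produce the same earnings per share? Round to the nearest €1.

€1,609,154

Set EPS_A = EPS_B: (EBIT − €27,000)(1 − 0.21) ÷ 240,000 = (EBIT − €884,000)(1 − 0.21) ÷ 110,000.
Cancelling (1 − t) and cross-multiplying: 110,000·(EBIT − 27,000) = 240,000·(EBIT − 884,000).
EBIT × (240,000 − 110,000) = 884,000 × 240,000 − 27,000 × 110,000 = 209,190,000,000, so EBIT = 209,190,000,000 ÷ 130,000 = 1,609,153.85.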